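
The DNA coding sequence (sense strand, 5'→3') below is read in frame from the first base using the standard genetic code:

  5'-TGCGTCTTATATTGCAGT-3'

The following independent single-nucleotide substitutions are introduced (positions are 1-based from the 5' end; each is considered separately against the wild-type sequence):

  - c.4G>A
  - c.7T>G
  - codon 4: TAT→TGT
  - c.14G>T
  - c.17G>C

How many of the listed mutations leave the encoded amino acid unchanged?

0

Codon 2: GTC (Val) → ATC (Ile) — missense.
Codon 3: TTA (Leu) → GTA (Val) — missense.
Codon 4: TAT (Tyr) → TGT (Cys) — missense.
Codon 5: TGC (Cys) → TTC (Phe) — missense.
Codon 6: AGT (Ser) → ACT (Thr) — missense.
Synonymous: 0 of 5.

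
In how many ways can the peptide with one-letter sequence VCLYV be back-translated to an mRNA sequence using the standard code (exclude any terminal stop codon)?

Val: 4 codons.
Cys: 2 codons.
Leu: 6 codons.
Tyr: 2 codons.
Val: 4 codons.
4 × 2 × 6 × 2 × 4 = 384.

384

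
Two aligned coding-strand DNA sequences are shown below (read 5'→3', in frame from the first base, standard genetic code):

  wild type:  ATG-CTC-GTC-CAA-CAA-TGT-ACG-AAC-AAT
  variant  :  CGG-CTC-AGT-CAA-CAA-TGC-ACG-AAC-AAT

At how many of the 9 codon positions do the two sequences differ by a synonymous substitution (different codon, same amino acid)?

1

Codon 1: ATG Met / CGG Arg — nonsynonymous.
Codon 2: CTC Leu / CTC Leu — identical.
Codon 3: GTC Val / AGT Ser — nonsynonymous.
Codon 4: CAA Gln / CAA Gln — identical.
Codon 5: CAA Gln / CAA Gln — identical.
Codon 6: TGT Cys / TGC Cys — synonymous.
Codon 7: ACG Thr / ACG Thr — identical.
Codon 8: AAC Asn / AAC Asn — identical.
Codon 9: AAT Asn / AAT Asn — identical.
Synonymous differences: 1.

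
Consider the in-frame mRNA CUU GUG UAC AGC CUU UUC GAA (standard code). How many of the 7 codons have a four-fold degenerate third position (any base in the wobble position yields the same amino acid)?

Codon 1 CUU (Leu): third position 4-fold.
Codon 2 GUG (Val): third position 4-fold.
Codon 3 UAC (Tyr): third position 2-fold.
Codon 4 AGC (Ser): third position 2-fold.
Codon 5 CUU (Leu): third position 4-fold.
Codon 6 UUC (Phe): third position 2-fold.
Codon 7 GAA (Glu): third position 2-fold.
Four-fold degenerate third positions: 3.

3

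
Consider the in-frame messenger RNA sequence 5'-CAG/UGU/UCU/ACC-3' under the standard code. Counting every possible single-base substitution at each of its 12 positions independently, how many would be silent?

Codon 1 (CAG, Gln): 1 synonymous substitution.
Codon 2 (UGU, Cys): 1 synonymous substitution.
Codon 3 (UCU, Ser): 3 synonymous substitutions.
Codon 4 (ACC, Thr): 3 synonymous substitutions.
Total: 1 + 1 + 3 + 3 = 8.

8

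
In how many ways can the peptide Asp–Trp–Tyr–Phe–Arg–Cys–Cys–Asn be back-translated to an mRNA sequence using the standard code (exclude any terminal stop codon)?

384

Asp: 2 codons.
Trp: 1 codon.
Tyr: 2 codons.
Phe: 2 codons.
Arg: 6 codons.
Cys: 2 codons.
Cys: 2 codons.
Asn: 2 codons.
2 × 1 × 2 × 2 × 6 × 2 × 2 × 2 = 384.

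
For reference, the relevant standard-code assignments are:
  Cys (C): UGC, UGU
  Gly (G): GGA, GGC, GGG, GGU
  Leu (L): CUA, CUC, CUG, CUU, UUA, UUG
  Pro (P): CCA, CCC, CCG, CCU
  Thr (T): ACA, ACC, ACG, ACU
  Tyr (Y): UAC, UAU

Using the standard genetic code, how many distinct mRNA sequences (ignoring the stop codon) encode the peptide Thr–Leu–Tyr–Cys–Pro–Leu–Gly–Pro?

Thr: 4 codons.
Leu: 6 codons.
Tyr: 2 codons.
Cys: 2 codons.
Pro: 4 codons.
Leu: 6 codons.
Gly: 4 codons.
Pro: 4 codons.
4 × 6 × 2 × 2 × 4 × 6 × 4 × 4 = 36864.

36864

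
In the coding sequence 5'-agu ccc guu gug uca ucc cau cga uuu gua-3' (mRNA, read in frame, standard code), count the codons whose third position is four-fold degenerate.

7

Codon 1 AGU (Ser): third position 2-fold.
Codon 2 CCC (Pro): third position 4-fold.
Codon 3 GUU (Val): third position 4-fold.
Codon 4 GUG (Val): third position 4-fold.
Codon 5 UCA (Ser): third position 4-fold.
Codon 6 UCC (Ser): third position 4-fold.
Codon 7 CAU (His): third position 2-fold.
Codon 8 CGA (Arg): third position 4-fold.
Codon 9 UUU (Phe): third position 2-fold.
Codon 10 GUA (Val): third position 4-fold.
Four-fold degenerate third positions: 7.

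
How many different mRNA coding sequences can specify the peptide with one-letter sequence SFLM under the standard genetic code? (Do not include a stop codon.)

Ser: 6 codons.
Phe: 2 codons.
Leu: 6 codons.
Met: 1 codon.
6 × 2 × 6 × 1 = 72.

72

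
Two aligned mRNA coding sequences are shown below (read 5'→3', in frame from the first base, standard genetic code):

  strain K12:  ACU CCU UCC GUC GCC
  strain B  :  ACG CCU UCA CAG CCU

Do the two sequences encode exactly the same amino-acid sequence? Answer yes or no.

no

Codon 1: ACU Thr / ACG Thr — synonymous.
Codon 2: CCU Pro / CCU Pro — identical.
Codon 3: UCC Ser / UCA Ser — synonymous.
Codon 4: GUC Val / CAG Gln — nonsynonymous.
Codon 5: GCC Ala / CCU Pro — nonsynonymous.
Nonsynonymous differences: 2 → different protein.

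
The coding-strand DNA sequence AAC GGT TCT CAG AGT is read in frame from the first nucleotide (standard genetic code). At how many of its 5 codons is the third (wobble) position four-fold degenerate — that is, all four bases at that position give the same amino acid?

Codon 1 AAC (Asn): third position 2-fold.
Codon 2 GGT (Gly): third position 4-fold.
Codon 3 TCT (Ser): third position 4-fold.
Codon 4 CAG (Gln): third position 2-fold.
Codon 5 AGT (Ser): third position 2-fold.
Four-fold degenerate third positions: 2.

2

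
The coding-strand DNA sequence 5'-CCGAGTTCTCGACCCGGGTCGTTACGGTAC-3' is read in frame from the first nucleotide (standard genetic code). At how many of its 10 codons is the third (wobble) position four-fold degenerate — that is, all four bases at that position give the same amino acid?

7

Codon 1 CCG (Pro): third position 4-fold.
Codon 2 AGT (Ser): third position 2-fold.
Codon 3 TCT (Ser): third position 4-fold.
Codon 4 CGA (Arg): third position 4-fold.
Codon 5 CCC (Pro): third position 4-fold.
Codon 6 GGG (Gly): third position 4-fold.
Codon 7 TCG (Ser): third position 4-fold.
Codon 8 TTA (Leu): third position 2-fold.
Codon 9 CGG (Arg): third position 4-fold.
Codon 10 TAC (Tyr): third position 2-fold.
Four-fold degenerate third positions: 7.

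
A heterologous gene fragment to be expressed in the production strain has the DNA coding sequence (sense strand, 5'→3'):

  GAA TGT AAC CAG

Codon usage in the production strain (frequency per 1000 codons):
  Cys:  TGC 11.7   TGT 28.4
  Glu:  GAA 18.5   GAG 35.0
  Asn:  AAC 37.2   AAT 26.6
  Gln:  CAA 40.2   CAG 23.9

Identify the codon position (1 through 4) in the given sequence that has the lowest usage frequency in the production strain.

1

Codon 1 GAA (Glu): 18.5 per 1000.
Codon 2 TGT (Cys): 28.4 per 1000.
Codon 3 AAC (Asn): 37.2 per 1000.
Codon 4 CAG (Gln): 23.9 per 1000.
Lowest frequency is 18.5 at codon 1.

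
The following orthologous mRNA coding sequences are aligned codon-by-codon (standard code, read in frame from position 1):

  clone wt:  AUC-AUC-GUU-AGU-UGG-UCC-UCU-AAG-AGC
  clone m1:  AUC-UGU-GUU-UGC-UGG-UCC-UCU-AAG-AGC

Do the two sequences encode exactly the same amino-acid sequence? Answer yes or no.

Codon 1: AUC Ile / AUC Ile — identical.
Codon 2: AUC Ile / UGU Cys — nonsynonymous.
Codon 3: GUU Val / GUU Val — identical.
Codon 4: AGU Ser / UGC Cys — nonsynonymous.
Codon 5: UGG Trp / UGG Trp — identical.
Codon 6: UCC Ser / UCC Ser — identical.
Codon 7: UCU Ser / UCU Ser — identical.
Codon 8: AAG Lys / AAG Lys — identical.
Codon 9: AGC Ser / AGC Ser — identical.
Nonsynonymous differences: 2 → different protein.

no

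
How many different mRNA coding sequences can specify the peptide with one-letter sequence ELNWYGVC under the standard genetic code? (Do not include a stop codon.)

Glu: 2 codons.
Leu: 6 codons.
Asn: 2 codons.
Trp: 1 codon.
Tyr: 2 codons.
Gly: 4 codons.
Val: 4 codons.
Cys: 2 codons.
2 × 6 × 2 × 1 × 2 × 4 × 4 × 2 = 1536.

1536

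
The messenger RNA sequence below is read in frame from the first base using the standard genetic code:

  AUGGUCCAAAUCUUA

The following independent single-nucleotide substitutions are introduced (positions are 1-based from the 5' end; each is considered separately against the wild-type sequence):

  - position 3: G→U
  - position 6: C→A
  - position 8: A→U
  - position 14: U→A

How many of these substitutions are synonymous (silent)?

1

Codon 1: AUG (Met) → AUU (Ile) — missense.
Codon 2: GUC (Val) → GUA (Val) — synonymous.
Codon 3: CAA (Gln) → CUA (Leu) — missense.
Codon 5: UUA (Leu) → UAA (Stop) — nonsense.
Synonymous: 1 of 4.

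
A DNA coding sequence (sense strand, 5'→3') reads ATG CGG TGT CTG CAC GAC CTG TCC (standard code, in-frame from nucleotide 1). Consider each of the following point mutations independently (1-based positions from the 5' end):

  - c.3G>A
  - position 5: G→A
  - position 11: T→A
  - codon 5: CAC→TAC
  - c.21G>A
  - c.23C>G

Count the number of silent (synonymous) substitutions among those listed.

Codon 1: ATG (Met) → ATA (Ile) — missense.
Codon 2: CGG (Arg) → CAG (Gln) — missense.
Codon 4: CTG (Leu) → CAG (Gln) — missense.
Codon 5: CAC (His) → TAC (Tyr) — missense.
Codon 7: CTG (Leu) → CTA (Leu) — synonymous.
Codon 8: TCC (Ser) → TGC (Cys) — missense.
Synonymous: 1 of 6.

1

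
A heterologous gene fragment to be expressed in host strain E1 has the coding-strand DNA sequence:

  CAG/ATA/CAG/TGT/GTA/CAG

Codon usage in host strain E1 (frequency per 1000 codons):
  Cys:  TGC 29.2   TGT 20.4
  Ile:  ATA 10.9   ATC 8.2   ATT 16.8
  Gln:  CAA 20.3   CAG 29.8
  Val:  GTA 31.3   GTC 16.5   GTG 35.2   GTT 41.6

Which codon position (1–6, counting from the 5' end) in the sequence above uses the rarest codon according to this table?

2

Codon 1 CAG (Gln): 29.8 per 1000.
Codon 2 ATA (Ile): 10.9 per 1000.
Codon 3 CAG (Gln): 29.8 per 1000.
Codon 4 TGT (Cys): 20.4 per 1000.
Codon 5 GTA (Val): 31.3 per 1000.
Codon 6 CAG (Gln): 29.8 per 1000.
Lowest frequency is 10.9 at codon 2.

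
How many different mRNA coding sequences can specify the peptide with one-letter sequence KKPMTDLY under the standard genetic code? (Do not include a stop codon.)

Lys: 2 codons.
Lys: 2 codons.
Pro: 4 codons.
Met: 1 codon.
Thr: 4 codons.
Asp: 2 codons.
Leu: 6 codons.
Tyr: 2 codons.
2 × 2 × 4 × 1 × 4 × 2 × 6 × 2 = 1536.

1536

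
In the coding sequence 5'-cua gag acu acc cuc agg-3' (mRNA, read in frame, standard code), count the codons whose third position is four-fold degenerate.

Codon 1 CUA (Leu): third position 4-fold.
Codon 2 GAG (Glu): third position 2-fold.
Codon 3 ACU (Thr): third position 4-fold.
Codon 4 ACC (Thr): third position 4-fold.
Codon 5 CUC (Leu): third position 4-fold.
Codon 6 AGG (Arg): third position 2-fold.
Four-fold degenerate third positions: 4.

4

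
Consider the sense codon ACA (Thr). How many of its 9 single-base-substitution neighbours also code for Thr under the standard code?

3

Position 1: none → 0 synonymous.
Position 2: none → 0 synonymous.
Position 3: ACT, ACC, ACG → 3 synonymous.
Total: 0 + 0 + 3 = 3.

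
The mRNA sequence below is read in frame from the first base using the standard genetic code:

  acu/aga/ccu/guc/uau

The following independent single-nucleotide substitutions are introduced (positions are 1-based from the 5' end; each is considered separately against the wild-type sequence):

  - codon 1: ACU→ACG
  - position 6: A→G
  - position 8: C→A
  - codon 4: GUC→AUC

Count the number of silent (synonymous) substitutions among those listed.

2

Codon 1: ACU (Thr) → ACG (Thr) — synonymous.
Codon 2: AGA (Arg) → AGG (Arg) — synonymous.
Codon 3: CCU (Pro) → CAU (His) — missense.
Codon 4: GUC (Val) → AUC (Ile) — missense.
Synonymous: 2 of 4.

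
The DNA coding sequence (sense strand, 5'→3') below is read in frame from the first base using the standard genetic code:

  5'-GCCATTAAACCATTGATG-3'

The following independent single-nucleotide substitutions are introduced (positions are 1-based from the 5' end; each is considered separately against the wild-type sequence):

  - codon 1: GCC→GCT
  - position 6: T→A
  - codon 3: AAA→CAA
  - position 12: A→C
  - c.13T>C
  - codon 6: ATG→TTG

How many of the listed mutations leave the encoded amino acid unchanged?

4

Codon 1: GCC (Ala) → GCT (Ala) — synonymous.
Codon 2: ATT (Ile) → ATA (Ile) — synonymous.
Codon 3: AAA (Lys) → CAA (Gln) — missense.
Codon 4: CCA (Pro) → CCC (Pro) — synonymous.
Codon 5: TTG (Leu) → CTG (Leu) — synonymous.
Codon 6: ATG (Met) → TTG (Leu) — missense.
Synonymous: 4 of 6.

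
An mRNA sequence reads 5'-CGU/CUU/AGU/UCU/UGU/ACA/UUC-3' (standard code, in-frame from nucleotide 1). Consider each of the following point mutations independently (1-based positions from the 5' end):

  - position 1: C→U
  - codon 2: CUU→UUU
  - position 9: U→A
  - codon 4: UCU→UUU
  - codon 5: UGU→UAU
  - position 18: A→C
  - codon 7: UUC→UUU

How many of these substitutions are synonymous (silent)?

2

Codon 1: CGU (Arg) → UGU (Cys) — missense.
Codon 2: CUU (Leu) → UUU (Phe) — missense.
Codon 3: AGU (Ser) → AGA (Arg) — missense.
Codon 4: UCU (Ser) → UUU (Phe) — missense.
Codon 5: UGU (Cys) → UAU (Tyr) — missense.
Codon 6: ACA (Thr) → ACC (Thr) — synonymous.
Codon 7: UUC (Phe) → UUU (Phe) — synonymous.
Synonymous: 2 of 7.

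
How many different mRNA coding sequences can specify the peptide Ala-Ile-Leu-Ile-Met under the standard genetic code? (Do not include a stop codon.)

Ala: 4 codons.
Ile: 3 codons.
Leu: 6 codons.
Ile: 3 codons.
Met: 1 codon.
4 × 3 × 6 × 3 × 1 = 216.

216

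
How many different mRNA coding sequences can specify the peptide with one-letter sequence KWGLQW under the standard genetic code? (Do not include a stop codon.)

96

Lys: 2 codons.
Trp: 1 codon.
Gly: 4 codons.
Leu: 6 codons.
Gln: 2 codons.
Trp: 1 codon.
2 × 1 × 4 × 6 × 2 × 1 = 96.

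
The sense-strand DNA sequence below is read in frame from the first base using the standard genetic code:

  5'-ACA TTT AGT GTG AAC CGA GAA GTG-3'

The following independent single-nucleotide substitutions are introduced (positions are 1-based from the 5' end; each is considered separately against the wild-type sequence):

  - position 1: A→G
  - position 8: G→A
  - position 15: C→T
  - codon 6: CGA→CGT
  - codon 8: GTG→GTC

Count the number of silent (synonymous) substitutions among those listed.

Codon 1: ACA (Thr) → GCA (Ala) — missense.
Codon 3: AGT (Ser) → AAT (Asn) — missense.
Codon 5: AAC (Asn) → AAT (Asn) — synonymous.
Codon 6: CGA (Arg) → CGT (Arg) — synonymous.
Codon 8: GTG (Val) → GTC (Val) — synonymous.
Synonymous: 3 of 5.

3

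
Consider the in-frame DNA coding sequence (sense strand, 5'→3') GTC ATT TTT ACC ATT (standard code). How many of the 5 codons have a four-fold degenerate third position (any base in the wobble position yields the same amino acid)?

2

Codon 1 GTC (Val): third position 4-fold.
Codon 2 ATT (Ile): third position 3-fold.
Codon 3 TTT (Phe): third position 2-fold.
Codon 4 ACC (Thr): third position 4-fold.
Codon 5 ATT (Ile): third position 3-fold.
Four-fold degenerate third positions: 2.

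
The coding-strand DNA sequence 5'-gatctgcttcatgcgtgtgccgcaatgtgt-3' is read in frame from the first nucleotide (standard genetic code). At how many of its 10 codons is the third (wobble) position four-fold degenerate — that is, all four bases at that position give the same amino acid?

Codon 1 GAT (Asp): third position 2-fold.
Codon 2 CTG (Leu): third position 4-fold.
Codon 3 CTT (Leu): third position 4-fold.
Codon 4 CAT (His): third position 2-fold.
Codon 5 GCG (Ala): third position 4-fold.
Codon 6 TGT (Cys): third position 2-fold.
Codon 7 GCC (Ala): third position 4-fold.
Codon 8 GCA (Ala): third position 4-fold.
Codon 9 ATG (Met): third position 1-fold.
Codon 10 TGT (Cys): third position 2-fold.
Four-fold degenerate third positions: 5.

5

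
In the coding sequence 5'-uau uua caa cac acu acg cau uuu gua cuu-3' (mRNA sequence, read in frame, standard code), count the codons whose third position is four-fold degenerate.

Codon 1 UAU (Tyr): third position 2-fold.
Codon 2 UUA (Leu): third position 2-fold.
Codon 3 CAA (Gln): third position 2-fold.
Codon 4 CAC (His): third position 2-fold.
Codon 5 ACU (Thr): third position 4-fold.
Codon 6 ACG (Thr): third position 4-fold.
Codon 7 CAU (His): third position 2-fold.
Codon 8 UUU (Phe): third position 2-fold.
Codon 9 GUA (Val): third position 4-fold.
Codon 10 CUU (Leu): third position 4-fold.
Four-fold degenerate third positions: 4.

4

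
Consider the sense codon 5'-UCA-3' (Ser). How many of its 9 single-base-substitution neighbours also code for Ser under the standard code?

Position 1: none → 0 synonymous.
Position 2: none → 0 synonymous.
Position 3: UCU, UCC, UCG → 3 synonymous.
Total: 0 + 0 + 3 = 3.

3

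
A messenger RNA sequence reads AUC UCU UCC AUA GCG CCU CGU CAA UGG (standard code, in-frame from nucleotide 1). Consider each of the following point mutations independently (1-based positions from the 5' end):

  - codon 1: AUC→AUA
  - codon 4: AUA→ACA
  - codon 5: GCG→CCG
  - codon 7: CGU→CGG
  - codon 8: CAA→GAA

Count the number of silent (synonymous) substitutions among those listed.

Codon 1: AUC (Ile) → AUA (Ile) — synonymous.
Codon 4: AUA (Ile) → ACA (Thr) — missense.
Codon 5: GCG (Ala) → CCG (Pro) — missense.
Codon 7: CGU (Arg) → CGG (Arg) — synonymous.
Codon 8: CAA (Gln) → GAA (Glu) — missense.
Synonymous: 2 of 5.

2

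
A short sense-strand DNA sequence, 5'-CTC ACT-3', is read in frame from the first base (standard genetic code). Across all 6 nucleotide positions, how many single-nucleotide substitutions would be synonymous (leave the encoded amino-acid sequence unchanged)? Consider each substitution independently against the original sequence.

Codon 1 (CTC, Leu): 3 synonymous substitutions.
Codon 2 (ACT, Thr): 3 synonymous substitutions.
Total: 3 + 3 = 6.

6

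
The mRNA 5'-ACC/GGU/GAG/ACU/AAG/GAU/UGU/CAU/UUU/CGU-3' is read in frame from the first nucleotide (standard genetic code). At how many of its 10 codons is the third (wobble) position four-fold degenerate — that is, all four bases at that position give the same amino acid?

Codon 1 ACC (Thr): third position 4-fold.
Codon 2 GGU (Gly): third position 4-fold.
Codon 3 GAG (Glu): third position 2-fold.
Codon 4 ACU (Thr): third position 4-fold.
Codon 5 AAG (Lys): third position 2-fold.
Codon 6 GAU (Asp): third position 2-fold.
Codon 7 UGU (Cys): third position 2-fold.
Codon 8 CAU (His): third position 2-fold.
Codon 9 UUU (Phe): third position 2-fold.
Codon 10 CGU (Arg): third position 4-fold.
Four-fold degenerate third positions: 4.

4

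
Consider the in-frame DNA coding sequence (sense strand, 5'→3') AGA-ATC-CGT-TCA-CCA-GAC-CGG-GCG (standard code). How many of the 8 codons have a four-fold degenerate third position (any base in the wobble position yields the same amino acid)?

5

Codon 1 AGA (Arg): third position 2-fold.
Codon 2 ATC (Ile): third position 3-fold.
Codon 3 CGT (Arg): third position 4-fold.
Codon 4 TCA (Ser): third position 4-fold.
Codon 5 CCA (Pro): third position 4-fold.
Codon 6 GAC (Asp): third position 2-fold.
Codon 7 CGG (Arg): third position 4-fold.
Codon 8 GCG (Ala): third position 4-fold.
Four-fold degenerate third positions: 5.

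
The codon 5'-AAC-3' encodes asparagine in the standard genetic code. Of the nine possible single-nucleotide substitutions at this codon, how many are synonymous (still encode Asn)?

1

Position 1: none → 0 synonymous.
Position 2: none → 0 synonymous.
Position 3: AAT → 1 synonymous.
Total: 0 + 0 + 1 = 1.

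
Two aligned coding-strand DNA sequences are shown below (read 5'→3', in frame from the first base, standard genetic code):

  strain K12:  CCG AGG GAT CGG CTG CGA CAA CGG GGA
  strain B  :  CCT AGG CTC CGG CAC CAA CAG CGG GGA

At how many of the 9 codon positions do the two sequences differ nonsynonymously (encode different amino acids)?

Codon 1: CCG Pro / CCT Pro — synonymous.
Codon 2: AGG Arg / AGG Arg — identical.
Codon 3: GAT Asp / CTC Leu — nonsynonymous.
Codon 4: CGG Arg / CGG Arg — identical.
Codon 5: CTG Leu / CAC His — nonsynonymous.
Codon 6: CGA Arg / CAA Gln — nonsynonymous.
Codon 7: CAA Gln / CAG Gln — synonymous.
Codon 8: CGG Arg / CGG Arg — identical.
Codon 9: GGA Gly / GGA Gly — identical.
Nonsynonymous differences: 3.

3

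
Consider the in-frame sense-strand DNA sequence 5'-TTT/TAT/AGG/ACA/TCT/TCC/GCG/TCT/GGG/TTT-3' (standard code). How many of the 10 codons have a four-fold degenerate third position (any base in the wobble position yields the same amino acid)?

Codon 1 TTT (Phe): third position 2-fold.
Codon 2 TAT (Tyr): third position 2-fold.
Codon 3 AGG (Arg): third position 2-fold.
Codon 4 ACA (Thr): third position 4-fold.
Codon 5 TCT (Ser): third position 4-fold.
Codon 6 TCC (Ser): third position 4-fold.
Codon 7 GCG (Ala): third position 4-fold.
Codon 8 TCT (Ser): third position 4-fold.
Codon 9 GGG (Gly): third position 4-fold.
Codon 10 TTT (Phe): third position 2-fold.
Four-fold degenerate third positions: 6.

6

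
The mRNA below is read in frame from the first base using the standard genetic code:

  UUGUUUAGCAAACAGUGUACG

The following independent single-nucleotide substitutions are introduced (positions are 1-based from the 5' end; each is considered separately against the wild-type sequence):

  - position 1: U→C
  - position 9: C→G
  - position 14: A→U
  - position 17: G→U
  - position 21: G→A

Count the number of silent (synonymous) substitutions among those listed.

2

Codon 1: UUG (Leu) → CUG (Leu) — synonymous.
Codon 3: AGC (Ser) → AGG (Arg) — missense.
Codon 5: CAG (Gln) → CUG (Leu) — missense.
Codon 6: UGU (Cys) → UUU (Phe) — missense.
Codon 7: ACG (Thr) → ACA (Thr) — synonymous.
Synonymous: 2 of 5.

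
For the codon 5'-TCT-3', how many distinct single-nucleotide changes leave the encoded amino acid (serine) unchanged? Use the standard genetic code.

3

Position 1: none → 0 synonymous.
Position 2: none → 0 synonymous.
Position 3: TCC, TCA, TCG → 3 synonymous.
Total: 0 + 0 + 3 = 3.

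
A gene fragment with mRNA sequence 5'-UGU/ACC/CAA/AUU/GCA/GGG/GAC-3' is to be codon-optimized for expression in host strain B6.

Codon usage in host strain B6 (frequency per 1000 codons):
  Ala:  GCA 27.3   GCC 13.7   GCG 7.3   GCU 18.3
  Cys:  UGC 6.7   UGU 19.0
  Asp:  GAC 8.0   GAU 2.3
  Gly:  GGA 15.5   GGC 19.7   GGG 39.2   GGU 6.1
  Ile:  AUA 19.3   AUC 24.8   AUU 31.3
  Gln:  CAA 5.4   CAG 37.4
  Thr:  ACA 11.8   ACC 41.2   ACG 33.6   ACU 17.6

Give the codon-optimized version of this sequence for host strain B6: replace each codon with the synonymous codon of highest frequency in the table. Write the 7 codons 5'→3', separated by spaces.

UGU ACC CAG AUU GCA GGG GAC

Codon 1 (Cys): best is UGU at 19.0.
Codon 2 (Thr): best is ACC at 41.2.
Codon 3 (Gln): best is CAG at 37.4.
Codon 4 (Ile): best is AUU at 31.3.
Codon 5 (Ala): best is GCA at 27.3.
Codon 6 (Gly): best is GGG at 39.2.
Codon 7 (Asp): best is GAC at 8.0.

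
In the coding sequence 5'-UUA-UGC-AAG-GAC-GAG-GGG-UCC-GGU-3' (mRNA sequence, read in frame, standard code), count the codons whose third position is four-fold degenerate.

3

Codon 1 UUA (Leu): third position 2-fold.
Codon 2 UGC (Cys): third position 2-fold.
Codon 3 AAG (Lys): third position 2-fold.
Codon 4 GAC (Asp): third position 2-fold.
Codon 5 GAG (Glu): third position 2-fold.
Codon 6 GGG (Gly): third position 4-fold.
Codon 7 UCC (Ser): third position 4-fold.
Codon 8 GGU (Gly): third position 4-fold.
Four-fold degenerate third positions: 3.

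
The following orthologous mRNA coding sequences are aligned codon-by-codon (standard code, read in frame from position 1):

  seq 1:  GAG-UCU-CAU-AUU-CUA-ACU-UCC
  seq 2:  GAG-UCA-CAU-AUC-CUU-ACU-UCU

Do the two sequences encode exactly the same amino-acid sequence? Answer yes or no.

yes

Codon 1: GAG Glu / GAG Glu — identical.
Codon 2: UCU Ser / UCA Ser — synonymous.
Codon 3: CAU His / CAU His — identical.
Codon 4: AUU Ile / AUC Ile — synonymous.
Codon 5: CUA Leu / CUU Leu — synonymous.
Codon 6: ACU Thr / ACU Thr — identical.
Codon 7: UCC Ser / UCU Ser — synonymous.
Nonsynonymous differences: 0 → same protein.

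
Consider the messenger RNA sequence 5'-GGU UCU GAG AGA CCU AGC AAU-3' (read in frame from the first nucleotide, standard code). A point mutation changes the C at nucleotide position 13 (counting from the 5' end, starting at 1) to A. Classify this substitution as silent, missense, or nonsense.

Position 13 falls in codon 5: CCU → Pro.
After the substitution the codon is ACU → Thr.
Pro ≠ Thr, so this is a missense mutation.

missense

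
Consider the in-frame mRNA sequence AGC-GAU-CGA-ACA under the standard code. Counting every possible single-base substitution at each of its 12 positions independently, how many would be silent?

Codon 1 (AGC, Ser): 1 synonymous substitution.
Codon 2 (GAU, Asp): 1 synonymous substitution.
Codon 3 (CGA, Arg): 4 synonymous substitutions.
Codon 4 (ACA, Thr): 3 synonymous substitutions.
Total: 1 + 1 + 4 + 3 = 9.

9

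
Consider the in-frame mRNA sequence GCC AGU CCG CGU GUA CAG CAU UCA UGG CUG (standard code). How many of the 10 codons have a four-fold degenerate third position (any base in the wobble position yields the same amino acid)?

Codon 1 GCC (Ala): third position 4-fold.
Codon 2 AGU (Ser): third position 2-fold.
Codon 3 CCG (Pro): third position 4-fold.
Codon 4 CGU (Arg): third position 4-fold.
Codon 5 GUA (Val): third position 4-fold.
Codon 6 CAG (Gln): third position 2-fold.
Codon 7 CAU (His): third position 2-fold.
Codon 8 UCA (Ser): third position 4-fold.
Codon 9 UGG (Trp): third position 1-fold.
Codon 10 CUG (Leu): third position 4-fold.
Four-fold degenerate third positions: 6.

6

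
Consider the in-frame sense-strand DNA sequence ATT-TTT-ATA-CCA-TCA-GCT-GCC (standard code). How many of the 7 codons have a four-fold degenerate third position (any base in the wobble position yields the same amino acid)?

4

Codon 1 ATT (Ile): third position 3-fold.
Codon 2 TTT (Phe): third position 2-fold.
Codon 3 ATA (Ile): third position 3-fold.
Codon 4 CCA (Pro): third position 4-fold.
Codon 5 TCA (Ser): third position 4-fold.
Codon 6 GCT (Ala): third position 4-fold.
Codon 7 GCC (Ala): third position 4-fold.
Four-fold degenerate third positions: 4.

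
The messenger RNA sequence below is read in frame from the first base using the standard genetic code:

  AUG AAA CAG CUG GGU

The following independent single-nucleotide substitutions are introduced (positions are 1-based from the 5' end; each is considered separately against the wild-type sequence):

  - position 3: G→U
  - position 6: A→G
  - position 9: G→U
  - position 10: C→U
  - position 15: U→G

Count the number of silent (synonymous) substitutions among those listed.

3

Codon 1: AUG (Met) → AUU (Ile) — missense.
Codon 2: AAA (Lys) → AAG (Lys) — synonymous.
Codon 3: CAG (Gln) → CAU (His) — missense.
Codon 4: CUG (Leu) → UUG (Leu) — synonymous.
Codon 5: GGU (Gly) → GGG (Gly) — synonymous.
Synonymous: 3 of 5.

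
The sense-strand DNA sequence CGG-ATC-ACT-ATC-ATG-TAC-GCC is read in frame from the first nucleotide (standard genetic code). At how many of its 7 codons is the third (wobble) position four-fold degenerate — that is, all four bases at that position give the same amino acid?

3

Codon 1 CGG (Arg): third position 4-fold.
Codon 2 ATC (Ile): third position 3-fold.
Codon 3 ACT (Thr): third position 4-fold.
Codon 4 ATC (Ile): third position 3-fold.
Codon 5 ATG (Met): third position 1-fold.
Codon 6 TAC (Tyr): third position 2-fold.
Codon 7 GCC (Ala): third position 4-fold.
Four-fold degenerate third positions: 3.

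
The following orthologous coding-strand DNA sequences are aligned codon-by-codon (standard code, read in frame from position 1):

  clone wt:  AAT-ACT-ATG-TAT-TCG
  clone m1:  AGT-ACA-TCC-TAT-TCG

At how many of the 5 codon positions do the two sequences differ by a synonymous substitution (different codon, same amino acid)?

1

Codon 1: AAT Asn / AGT Ser — nonsynonymous.
Codon 2: ACT Thr / ACA Thr — synonymous.
Codon 3: ATG Met / TCC Ser — nonsynonymous.
Codon 4: TAT Tyr / TAT Tyr — identical.
Codon 5: TCG Ser / TCG Ser — identical.
Synonymous differences: 1.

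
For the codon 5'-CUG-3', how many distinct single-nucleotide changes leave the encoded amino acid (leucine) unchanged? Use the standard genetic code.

Position 1: UUG → 1 synonymous.
Position 2: none → 0 synonymous.
Position 3: CUU, CUC, CUA → 3 synonymous.
Total: 1 + 0 + 3 = 4.

4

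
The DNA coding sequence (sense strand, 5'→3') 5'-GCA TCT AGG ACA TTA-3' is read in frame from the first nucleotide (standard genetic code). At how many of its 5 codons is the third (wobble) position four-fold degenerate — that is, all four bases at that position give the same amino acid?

Codon 1 GCA (Ala): third position 4-fold.
Codon 2 TCT (Ser): third position 4-fold.
Codon 3 AGG (Arg): third position 2-fold.
Codon 4 ACA (Thr): third position 4-fold.
Codon 5 TTA (Leu): third position 2-fold.
Four-fold degenerate third positions: 3.

3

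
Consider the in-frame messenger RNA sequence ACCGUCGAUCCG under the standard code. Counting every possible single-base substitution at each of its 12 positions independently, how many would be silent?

10

Codon 1 (ACC, Thr): 3 synonymous substitutions.
Codon 2 (GUC, Val): 3 synonymous substitutions.
Codon 3 (GAU, Asp): 1 synonymous substitution.
Codon 4 (CCG, Pro): 3 synonymous substitutions.
Total: 3 + 3 + 1 + 3 = 10.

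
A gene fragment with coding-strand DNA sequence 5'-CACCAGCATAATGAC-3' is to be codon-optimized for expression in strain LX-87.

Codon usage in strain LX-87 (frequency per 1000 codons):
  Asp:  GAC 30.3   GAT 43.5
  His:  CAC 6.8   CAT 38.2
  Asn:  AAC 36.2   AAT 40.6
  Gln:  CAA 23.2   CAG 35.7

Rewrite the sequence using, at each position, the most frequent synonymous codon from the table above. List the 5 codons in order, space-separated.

Codon 1 (His): best is CAT at 38.2.
Codon 2 (Gln): best is CAG at 35.7.
Codon 3 (His): best is CAT at 38.2.
Codon 4 (Asn): best is AAT at 40.6.
Codon 5 (Asp): best is GAT at 43.5.

CAT CAG CAT AAT GAT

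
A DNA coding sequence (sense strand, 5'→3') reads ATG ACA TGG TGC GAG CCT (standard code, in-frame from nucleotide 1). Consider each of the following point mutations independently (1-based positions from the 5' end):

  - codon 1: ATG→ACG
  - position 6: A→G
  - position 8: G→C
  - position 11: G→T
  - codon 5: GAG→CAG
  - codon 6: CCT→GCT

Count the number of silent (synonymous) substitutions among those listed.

1

Codon 1: ATG (Met) → ACG (Thr) — missense.
Codon 2: ACA (Thr) → ACG (Thr) — synonymous.
Codon 3: TGG (Trp) → TCG (Ser) — missense.
Codon 4: TGC (Cys) → TTC (Phe) — missense.
Codon 5: GAG (Glu) → CAG (Gln) — missense.
Codon 6: CCT (Pro) → GCT (Ala) — missense.
Synonymous: 1 of 6.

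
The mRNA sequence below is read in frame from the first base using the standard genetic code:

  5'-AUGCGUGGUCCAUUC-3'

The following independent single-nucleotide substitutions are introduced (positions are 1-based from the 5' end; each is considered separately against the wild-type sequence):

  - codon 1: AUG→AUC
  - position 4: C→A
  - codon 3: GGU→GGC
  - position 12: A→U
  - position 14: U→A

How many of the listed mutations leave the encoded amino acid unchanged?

Codon 1: AUG (Met) → AUC (Ile) — missense.
Codon 2: CGU (Arg) → AGU (Ser) — missense.
Codon 3: GGU (Gly) → GGC (Gly) — synonymous.
Codon 4: CCA (Pro) → CCU (Pro) — synonymous.
Codon 5: UUC (Phe) → UAC (Tyr) — missense.
Synonymous: 2 of 5.

2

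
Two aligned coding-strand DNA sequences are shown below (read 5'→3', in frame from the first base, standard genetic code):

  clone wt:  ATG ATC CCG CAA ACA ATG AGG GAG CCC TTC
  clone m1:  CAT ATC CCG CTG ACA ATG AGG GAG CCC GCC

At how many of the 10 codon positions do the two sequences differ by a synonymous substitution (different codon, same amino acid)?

0

Codon 1: ATG Met / CAT His — nonsynonymous.
Codon 2: ATC Ile / ATC Ile — identical.
Codon 3: CCG Pro / CCG Pro — identical.
Codon 4: CAA Gln / CTG Leu — nonsynonymous.
Codon 5: ACA Thr / ACA Thr — identical.
Codon 6: ATG Met / ATG Met — identical.
Codon 7: AGG Arg / AGG Arg — identical.
Codon 8: GAG Glu / GAG Glu — identical.
Codon 9: CCC Pro / CCC Pro — identical.
Codon 10: TTC Phe / GCC Ala — nonsynonymous.
Synonymous differences: 0.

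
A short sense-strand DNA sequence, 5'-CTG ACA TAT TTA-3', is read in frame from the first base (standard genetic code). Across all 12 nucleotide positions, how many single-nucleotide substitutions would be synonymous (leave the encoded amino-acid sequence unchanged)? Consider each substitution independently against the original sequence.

10

Codon 1 (CTG, Leu): 4 synonymous substitutions.
Codon 2 (ACA, Thr): 3 synonymous substitutions.
Codon 3 (TAT, Tyr): 1 synonymous substitution.
Codon 4 (TTA, Leu): 2 synonymous substitutions.
Total: 4 + 3 + 1 + 2 = 10.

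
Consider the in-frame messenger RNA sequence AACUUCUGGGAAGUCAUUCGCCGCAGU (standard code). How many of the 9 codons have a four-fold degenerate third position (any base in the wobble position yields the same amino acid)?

3

Codon 1 AAC (Asn): third position 2-fold.
Codon 2 UUC (Phe): third position 2-fold.
Codon 3 UGG (Trp): third position 1-fold.
Codon 4 GAA (Glu): third position 2-fold.
Codon 5 GUC (Val): third position 4-fold.
Codon 6 AUU (Ile): third position 3-fold.
Codon 7 CGC (Arg): third position 4-fold.
Codon 8 CGC (Arg): third position 4-fold.
Codon 9 AGU (Ser): third position 2-fold.
Four-fold degenerate third positions: 3.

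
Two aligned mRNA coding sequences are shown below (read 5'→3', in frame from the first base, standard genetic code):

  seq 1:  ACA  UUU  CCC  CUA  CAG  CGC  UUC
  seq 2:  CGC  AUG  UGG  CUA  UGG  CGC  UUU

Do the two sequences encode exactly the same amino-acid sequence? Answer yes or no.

Codon 1: ACA Thr / CGC Arg — nonsynonymous.
Codon 2: UUU Phe / AUG Met — nonsynonymous.
Codon 3: CCC Pro / UGG Trp — nonsynonymous.
Codon 4: CUA Leu / CUA Leu — identical.
Codon 5: CAG Gln / UGG Trp — nonsynonymous.
Codon 6: CGC Arg / CGC Arg — identical.
Codon 7: UUC Phe / UUU Phe — synonymous.
Nonsynonymous differences: 4 → different protein.

no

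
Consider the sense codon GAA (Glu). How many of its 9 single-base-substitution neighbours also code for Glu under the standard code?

Position 1: none → 0 synonymous.
Position 2: none → 0 synonymous.
Position 3: GAG → 1 synonymous.
Total: 0 + 0 + 1 = 1.

1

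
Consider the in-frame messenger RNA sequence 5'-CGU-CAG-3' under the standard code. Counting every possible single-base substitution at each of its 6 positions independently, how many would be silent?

4

Codon 1 (CGU, Arg): 3 synonymous substitutions.
Codon 2 (CAG, Gln): 1 synonymous substitution.
Total: 3 + 1 = 4.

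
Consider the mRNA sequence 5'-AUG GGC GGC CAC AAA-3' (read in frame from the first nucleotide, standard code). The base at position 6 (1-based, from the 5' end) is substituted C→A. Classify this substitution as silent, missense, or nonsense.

Position 6 falls in codon 2: GGC → Gly.
After the substitution the codon is GGA → Gly.
Both encode Gly, so the change is synonymous.

silent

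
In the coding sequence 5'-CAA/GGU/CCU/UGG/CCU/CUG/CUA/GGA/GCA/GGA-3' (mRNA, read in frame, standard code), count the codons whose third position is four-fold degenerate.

Codon 1 CAA (Gln): third position 2-fold.
Codon 2 GGU (Gly): third position 4-fold.
Codon 3 CCU (Pro): third position 4-fold.
Codon 4 UGG (Trp): third position 1-fold.
Codon 5 CCU (Pro): third position 4-fold.
Codon 6 CUG (Leu): third position 4-fold.
Codon 7 CUA (Leu): third position 4-fold.
Codon 8 GGA (Gly): third position 4-fold.
Codon 9 GCA (Ala): third position 4-fold.
Codon 10 GGA (Gly): third position 4-fold.
Four-fold degenerate third positions: 8.

8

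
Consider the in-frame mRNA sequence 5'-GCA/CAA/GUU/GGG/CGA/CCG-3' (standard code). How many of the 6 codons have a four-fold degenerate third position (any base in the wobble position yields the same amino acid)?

Codon 1 GCA (Ala): third position 4-fold.
Codon 2 CAA (Gln): third position 2-fold.
Codon 3 GUU (Val): third position 4-fold.
Codon 4 GGG (Gly): third position 4-fold.
Codon 5 CGA (Arg): third position 4-fold.
Codon 6 CCG (Pro): third position 4-fold.
Four-fold degenerate third positions: 5.

5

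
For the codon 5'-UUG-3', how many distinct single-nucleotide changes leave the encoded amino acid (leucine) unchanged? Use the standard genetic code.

2

Position 1: CUG → 1 synonymous.
Position 2: none → 0 synonymous.
Position 3: UUA → 1 synonymous.
Total: 1 + 0 + 1 = 2.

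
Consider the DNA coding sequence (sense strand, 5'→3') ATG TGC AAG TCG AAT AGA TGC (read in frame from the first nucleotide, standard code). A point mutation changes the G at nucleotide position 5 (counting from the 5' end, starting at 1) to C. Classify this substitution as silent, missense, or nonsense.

missense

Position 5 falls in codon 2: TGC → Cys.
After the substitution the codon is TCC → Ser.
Cys ≠ Ser, so this is a missense mutation.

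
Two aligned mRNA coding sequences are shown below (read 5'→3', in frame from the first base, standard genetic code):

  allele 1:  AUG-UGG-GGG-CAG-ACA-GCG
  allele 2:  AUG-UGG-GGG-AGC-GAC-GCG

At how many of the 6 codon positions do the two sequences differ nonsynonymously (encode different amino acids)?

Codon 1: AUG Met / AUG Met — identical.
Codon 2: UGG Trp / UGG Trp — identical.
Codon 3: GGG Gly / GGG Gly — identical.
Codon 4: CAG Gln / AGC Ser — nonsynonymous.
Codon 5: ACA Thr / GAC Asp — nonsynonymous.
Codon 6: GCG Ala / GCG Ala — identical.
Nonsynonymous differences: 2.

2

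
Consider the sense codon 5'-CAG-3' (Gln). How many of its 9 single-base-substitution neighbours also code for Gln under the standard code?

Position 1: none → 0 synonymous.
Position 2: none → 0 synonymous.
Position 3: CAA → 1 synonymous.
Total: 0 + 0 + 1 = 1.

1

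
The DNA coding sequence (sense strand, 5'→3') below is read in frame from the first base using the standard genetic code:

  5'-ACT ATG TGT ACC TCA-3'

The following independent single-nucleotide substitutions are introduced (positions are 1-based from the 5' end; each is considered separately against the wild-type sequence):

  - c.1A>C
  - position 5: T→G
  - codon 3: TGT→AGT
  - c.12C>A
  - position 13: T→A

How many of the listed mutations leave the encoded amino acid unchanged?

1

Codon 1: ACT (Thr) → CCT (Pro) — missense.
Codon 2: ATG (Met) → AGG (Arg) — missense.
Codon 3: TGT (Cys) → AGT (Ser) — missense.
Codon 4: ACC (Thr) → ACA (Thr) — synonymous.
Codon 5: TCA (Ser) → ACA (Thr) — missense.
Synonymous: 1 of 5.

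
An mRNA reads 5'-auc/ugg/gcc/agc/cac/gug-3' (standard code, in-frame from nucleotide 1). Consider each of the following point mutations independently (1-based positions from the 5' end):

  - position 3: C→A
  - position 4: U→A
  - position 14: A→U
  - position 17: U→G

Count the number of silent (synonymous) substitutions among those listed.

Codon 1: AUC (Ile) → AUA (Ile) — synonymous.
Codon 2: UGG (Trp) → AGG (Arg) — missense.
Codon 5: CAC (His) → CUC (Leu) — missense.
Codon 6: GUG (Val) → GGG (Gly) — missense.
Synonymous: 1 of 4.

1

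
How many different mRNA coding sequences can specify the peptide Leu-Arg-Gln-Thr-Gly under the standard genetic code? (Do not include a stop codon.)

Leu: 6 codons.
Arg: 6 codons.
Gln: 2 codons.
Thr: 4 codons.
Gly: 4 codons.
6 × 6 × 2 × 4 × 4 = 1152.

1152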